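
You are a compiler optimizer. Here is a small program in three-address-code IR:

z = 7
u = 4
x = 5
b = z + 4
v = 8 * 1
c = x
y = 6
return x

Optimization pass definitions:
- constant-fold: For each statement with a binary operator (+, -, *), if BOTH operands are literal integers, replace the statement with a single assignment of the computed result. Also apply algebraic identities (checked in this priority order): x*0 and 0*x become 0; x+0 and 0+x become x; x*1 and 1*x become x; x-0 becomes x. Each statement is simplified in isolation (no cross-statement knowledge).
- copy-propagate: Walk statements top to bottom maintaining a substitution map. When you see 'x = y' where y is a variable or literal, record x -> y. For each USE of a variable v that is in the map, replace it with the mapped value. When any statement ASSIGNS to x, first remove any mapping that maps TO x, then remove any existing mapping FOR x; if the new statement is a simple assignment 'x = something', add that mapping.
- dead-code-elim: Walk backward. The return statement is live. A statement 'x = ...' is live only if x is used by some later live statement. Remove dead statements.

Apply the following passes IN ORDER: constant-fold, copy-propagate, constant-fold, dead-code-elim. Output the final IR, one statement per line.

Initial IR:
  z = 7
  u = 4
  x = 5
  b = z + 4
  v = 8 * 1
  c = x
  y = 6
  return x
After constant-fold (8 stmts):
  z = 7
  u = 4
  x = 5
  b = z + 4
  v = 8
  c = x
  y = 6
  return x
After copy-propagate (8 stmts):
  z = 7
  u = 4
  x = 5
  b = 7 + 4
  v = 8
  c = 5
  y = 6
  return 5
After constant-fold (8 stmts):
  z = 7
  u = 4
  x = 5
  b = 11
  v = 8
  c = 5
  y = 6
  return 5
After dead-code-elim (1 stmts):
  return 5

Answer: return 5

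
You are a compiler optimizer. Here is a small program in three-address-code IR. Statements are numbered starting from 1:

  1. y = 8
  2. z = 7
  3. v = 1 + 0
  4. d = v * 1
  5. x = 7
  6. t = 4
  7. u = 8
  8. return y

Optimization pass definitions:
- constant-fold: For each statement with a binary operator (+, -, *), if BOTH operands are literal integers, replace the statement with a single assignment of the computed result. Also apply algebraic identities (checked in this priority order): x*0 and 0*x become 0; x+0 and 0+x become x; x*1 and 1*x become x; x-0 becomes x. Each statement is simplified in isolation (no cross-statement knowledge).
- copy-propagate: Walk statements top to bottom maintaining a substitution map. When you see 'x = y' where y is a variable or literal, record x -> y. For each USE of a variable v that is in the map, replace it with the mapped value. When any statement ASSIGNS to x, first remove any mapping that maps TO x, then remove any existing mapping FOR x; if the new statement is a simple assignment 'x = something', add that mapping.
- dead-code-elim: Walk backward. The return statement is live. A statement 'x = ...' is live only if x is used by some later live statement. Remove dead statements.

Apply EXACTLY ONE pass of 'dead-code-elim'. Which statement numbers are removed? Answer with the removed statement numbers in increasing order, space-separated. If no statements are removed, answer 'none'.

Answer: 2 3 4 5 6 7

Derivation:
Backward liveness scan:
Stmt 1 'y = 8': KEEP (y is live); live-in = []
Stmt 2 'z = 7': DEAD (z not in live set ['y'])
Stmt 3 'v = 1 + 0': DEAD (v not in live set ['y'])
Stmt 4 'd = v * 1': DEAD (d not in live set ['y'])
Stmt 5 'x = 7': DEAD (x not in live set ['y'])
Stmt 6 't = 4': DEAD (t not in live set ['y'])
Stmt 7 'u = 8': DEAD (u not in live set ['y'])
Stmt 8 'return y': KEEP (return); live-in = ['y']
Removed statement numbers: [2, 3, 4, 5, 6, 7]
Surviving IR:
  y = 8
  return y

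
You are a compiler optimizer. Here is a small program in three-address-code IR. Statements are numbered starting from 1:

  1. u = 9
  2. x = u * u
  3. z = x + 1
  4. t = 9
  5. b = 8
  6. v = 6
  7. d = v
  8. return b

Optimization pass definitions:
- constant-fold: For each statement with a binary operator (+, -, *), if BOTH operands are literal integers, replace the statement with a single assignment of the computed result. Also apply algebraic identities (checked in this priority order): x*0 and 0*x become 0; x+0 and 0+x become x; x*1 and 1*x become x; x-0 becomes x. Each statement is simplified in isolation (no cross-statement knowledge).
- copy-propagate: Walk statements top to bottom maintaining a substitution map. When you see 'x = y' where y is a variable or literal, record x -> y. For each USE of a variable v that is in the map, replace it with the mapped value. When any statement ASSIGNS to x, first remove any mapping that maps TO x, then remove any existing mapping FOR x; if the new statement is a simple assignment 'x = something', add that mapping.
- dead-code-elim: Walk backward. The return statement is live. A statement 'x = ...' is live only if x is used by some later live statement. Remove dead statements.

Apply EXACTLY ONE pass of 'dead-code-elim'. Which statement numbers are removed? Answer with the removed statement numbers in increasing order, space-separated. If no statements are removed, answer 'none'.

Answer: 1 2 3 4 6 7

Derivation:
Backward liveness scan:
Stmt 1 'u = 9': DEAD (u not in live set [])
Stmt 2 'x = u * u': DEAD (x not in live set [])
Stmt 3 'z = x + 1': DEAD (z not in live set [])
Stmt 4 't = 9': DEAD (t not in live set [])
Stmt 5 'b = 8': KEEP (b is live); live-in = []
Stmt 6 'v = 6': DEAD (v not in live set ['b'])
Stmt 7 'd = v': DEAD (d not in live set ['b'])
Stmt 8 'return b': KEEP (return); live-in = ['b']
Removed statement numbers: [1, 2, 3, 4, 6, 7]
Surviving IR:
  b = 8
  return b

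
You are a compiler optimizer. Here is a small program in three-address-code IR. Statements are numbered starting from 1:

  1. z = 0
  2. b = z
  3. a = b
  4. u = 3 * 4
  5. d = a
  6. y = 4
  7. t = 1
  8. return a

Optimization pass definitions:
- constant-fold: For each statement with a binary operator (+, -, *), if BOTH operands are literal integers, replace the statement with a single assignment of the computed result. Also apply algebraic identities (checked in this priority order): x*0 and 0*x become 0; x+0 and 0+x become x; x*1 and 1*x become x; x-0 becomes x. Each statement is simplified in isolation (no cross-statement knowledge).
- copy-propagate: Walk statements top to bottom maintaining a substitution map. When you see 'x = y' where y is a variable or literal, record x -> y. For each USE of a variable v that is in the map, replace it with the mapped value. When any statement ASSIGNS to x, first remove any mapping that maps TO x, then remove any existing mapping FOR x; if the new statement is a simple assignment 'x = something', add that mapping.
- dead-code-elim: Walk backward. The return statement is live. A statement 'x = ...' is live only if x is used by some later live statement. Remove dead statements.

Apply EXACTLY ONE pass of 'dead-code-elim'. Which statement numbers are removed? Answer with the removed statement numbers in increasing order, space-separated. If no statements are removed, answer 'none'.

Backward liveness scan:
Stmt 1 'z = 0': KEEP (z is live); live-in = []
Stmt 2 'b = z': KEEP (b is live); live-in = ['z']
Stmt 3 'a = b': KEEP (a is live); live-in = ['b']
Stmt 4 'u = 3 * 4': DEAD (u not in live set ['a'])
Stmt 5 'd = a': DEAD (d not in live set ['a'])
Stmt 6 'y = 4': DEAD (y not in live set ['a'])
Stmt 7 't = 1': DEAD (t not in live set ['a'])
Stmt 8 'return a': KEEP (return); live-in = ['a']
Removed statement numbers: [4, 5, 6, 7]
Surviving IR:
  z = 0
  b = z
  a = b
  return a

Answer: 4 5 6 7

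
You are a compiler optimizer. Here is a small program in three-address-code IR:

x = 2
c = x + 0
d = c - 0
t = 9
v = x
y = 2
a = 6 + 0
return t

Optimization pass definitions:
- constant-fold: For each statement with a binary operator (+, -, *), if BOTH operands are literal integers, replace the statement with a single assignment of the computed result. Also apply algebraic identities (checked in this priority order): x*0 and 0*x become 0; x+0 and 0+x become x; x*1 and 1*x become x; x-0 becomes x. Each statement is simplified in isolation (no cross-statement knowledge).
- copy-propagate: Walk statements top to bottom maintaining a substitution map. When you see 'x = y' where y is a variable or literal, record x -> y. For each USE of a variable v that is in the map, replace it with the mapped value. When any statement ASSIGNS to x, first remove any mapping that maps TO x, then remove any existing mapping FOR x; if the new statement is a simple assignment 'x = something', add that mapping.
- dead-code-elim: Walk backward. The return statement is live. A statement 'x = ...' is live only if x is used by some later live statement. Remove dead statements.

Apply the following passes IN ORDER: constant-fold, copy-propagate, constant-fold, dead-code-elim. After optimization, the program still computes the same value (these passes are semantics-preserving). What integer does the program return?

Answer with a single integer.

Initial IR:
  x = 2
  c = x + 0
  d = c - 0
  t = 9
  v = x
  y = 2
  a = 6 + 0
  return t
After constant-fold (8 stmts):
  x = 2
  c = x
  d = c
  t = 9
  v = x
  y = 2
  a = 6
  return t
After copy-propagate (8 stmts):
  x = 2
  c = 2
  d = 2
  t = 9
  v = 2
  y = 2
  a = 6
  return 9
After constant-fold (8 stmts):
  x = 2
  c = 2
  d = 2
  t = 9
  v = 2
  y = 2
  a = 6
  return 9
After dead-code-elim (1 stmts):
  return 9
Evaluate:
  x = 2  =>  x = 2
  c = x + 0  =>  c = 2
  d = c - 0  =>  d = 2
  t = 9  =>  t = 9
  v = x  =>  v = 2
  y = 2  =>  y = 2
  a = 6 + 0  =>  a = 6
  return t = 9

Answer: 9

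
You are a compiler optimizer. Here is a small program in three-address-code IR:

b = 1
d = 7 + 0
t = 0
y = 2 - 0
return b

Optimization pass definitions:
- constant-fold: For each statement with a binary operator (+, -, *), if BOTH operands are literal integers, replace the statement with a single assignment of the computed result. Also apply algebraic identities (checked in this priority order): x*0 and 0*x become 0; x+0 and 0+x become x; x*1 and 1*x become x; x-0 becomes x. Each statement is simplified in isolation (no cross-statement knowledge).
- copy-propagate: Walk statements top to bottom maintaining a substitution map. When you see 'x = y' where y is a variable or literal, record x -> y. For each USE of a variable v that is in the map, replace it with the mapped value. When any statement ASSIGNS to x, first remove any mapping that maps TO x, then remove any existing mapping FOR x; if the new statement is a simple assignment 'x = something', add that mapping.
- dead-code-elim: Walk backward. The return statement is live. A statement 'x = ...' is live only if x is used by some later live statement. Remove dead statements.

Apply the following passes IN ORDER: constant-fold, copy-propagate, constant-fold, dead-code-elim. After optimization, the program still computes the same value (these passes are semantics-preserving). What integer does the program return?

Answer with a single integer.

Answer: 1

Derivation:
Initial IR:
  b = 1
  d = 7 + 0
  t = 0
  y = 2 - 0
  return b
After constant-fold (5 stmts):
  b = 1
  d = 7
  t = 0
  y = 2
  return b
After copy-propagate (5 stmts):
  b = 1
  d = 7
  t = 0
  y = 2
  return 1
After constant-fold (5 stmts):
  b = 1
  d = 7
  t = 0
  y = 2
  return 1
After dead-code-elim (1 stmts):
  return 1
Evaluate:
  b = 1  =>  b = 1
  d = 7 + 0  =>  d = 7
  t = 0  =>  t = 0
  y = 2 - 0  =>  y = 2
  return b = 1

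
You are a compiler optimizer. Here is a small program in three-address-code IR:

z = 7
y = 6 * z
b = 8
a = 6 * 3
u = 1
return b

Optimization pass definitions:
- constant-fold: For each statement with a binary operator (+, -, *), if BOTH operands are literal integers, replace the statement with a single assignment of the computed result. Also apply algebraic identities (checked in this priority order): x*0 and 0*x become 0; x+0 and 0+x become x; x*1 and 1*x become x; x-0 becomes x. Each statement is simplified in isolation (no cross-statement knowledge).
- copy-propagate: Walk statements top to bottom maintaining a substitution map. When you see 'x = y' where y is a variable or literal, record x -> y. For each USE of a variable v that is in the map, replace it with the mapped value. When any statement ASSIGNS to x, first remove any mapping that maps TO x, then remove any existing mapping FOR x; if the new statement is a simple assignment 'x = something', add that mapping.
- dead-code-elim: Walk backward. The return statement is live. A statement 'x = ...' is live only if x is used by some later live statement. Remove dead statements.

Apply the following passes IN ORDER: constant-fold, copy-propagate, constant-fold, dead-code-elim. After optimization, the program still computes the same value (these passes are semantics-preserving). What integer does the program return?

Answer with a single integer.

Initial IR:
  z = 7
  y = 6 * z
  b = 8
  a = 6 * 3
  u = 1
  return b
After constant-fold (6 stmts):
  z = 7
  y = 6 * z
  b = 8
  a = 18
  u = 1
  return b
After copy-propagate (6 stmts):
  z = 7
  y = 6 * 7
  b = 8
  a = 18
  u = 1
  return 8
After constant-fold (6 stmts):
  z = 7
  y = 42
  b = 8
  a = 18
  u = 1
  return 8
After dead-code-elim (1 stmts):
  return 8
Evaluate:
  z = 7  =>  z = 7
  y = 6 * z  =>  y = 42
  b = 8  =>  b = 8
  a = 6 * 3  =>  a = 18
  u = 1  =>  u = 1
  return b = 8

Answer: 8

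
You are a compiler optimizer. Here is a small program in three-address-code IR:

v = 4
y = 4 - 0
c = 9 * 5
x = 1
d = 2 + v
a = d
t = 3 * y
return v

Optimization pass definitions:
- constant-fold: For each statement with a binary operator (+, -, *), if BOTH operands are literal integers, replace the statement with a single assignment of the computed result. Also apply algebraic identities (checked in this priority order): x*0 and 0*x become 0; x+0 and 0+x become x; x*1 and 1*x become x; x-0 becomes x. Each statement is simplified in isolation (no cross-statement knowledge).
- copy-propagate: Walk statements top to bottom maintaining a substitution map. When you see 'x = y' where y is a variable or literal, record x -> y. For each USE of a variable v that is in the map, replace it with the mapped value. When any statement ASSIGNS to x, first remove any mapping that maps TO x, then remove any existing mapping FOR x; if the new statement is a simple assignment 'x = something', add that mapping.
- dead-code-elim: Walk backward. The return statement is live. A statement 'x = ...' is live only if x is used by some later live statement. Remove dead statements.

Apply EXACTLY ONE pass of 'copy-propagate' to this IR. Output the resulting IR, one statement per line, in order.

Answer: v = 4
y = 4 - 0
c = 9 * 5
x = 1
d = 2 + 4
a = d
t = 3 * y
return 4

Derivation:
Applying copy-propagate statement-by-statement:
  [1] v = 4  (unchanged)
  [2] y = 4 - 0  (unchanged)
  [3] c = 9 * 5  (unchanged)
  [4] x = 1  (unchanged)
  [5] d = 2 + v  -> d = 2 + 4
  [6] a = d  (unchanged)
  [7] t = 3 * y  (unchanged)
  [8] return v  -> return 4
Result (8 stmts):
  v = 4
  y = 4 - 0
  c = 9 * 5
  x = 1
  d = 2 + 4
  a = d
  t = 3 * y
  return 4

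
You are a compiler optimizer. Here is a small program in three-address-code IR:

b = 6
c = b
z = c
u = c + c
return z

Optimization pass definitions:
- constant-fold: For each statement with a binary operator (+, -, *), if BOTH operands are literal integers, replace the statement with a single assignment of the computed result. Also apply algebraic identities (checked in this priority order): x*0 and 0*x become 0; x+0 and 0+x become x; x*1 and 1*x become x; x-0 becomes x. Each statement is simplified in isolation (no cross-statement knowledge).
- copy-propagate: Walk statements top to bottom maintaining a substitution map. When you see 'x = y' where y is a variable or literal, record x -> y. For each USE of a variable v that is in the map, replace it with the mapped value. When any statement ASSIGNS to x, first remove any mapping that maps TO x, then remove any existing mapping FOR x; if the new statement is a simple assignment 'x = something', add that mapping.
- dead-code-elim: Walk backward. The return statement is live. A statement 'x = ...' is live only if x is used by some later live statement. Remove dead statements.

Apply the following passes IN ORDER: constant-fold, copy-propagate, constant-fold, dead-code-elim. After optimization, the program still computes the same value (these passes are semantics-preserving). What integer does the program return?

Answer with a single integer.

Initial IR:
  b = 6
  c = b
  z = c
  u = c + c
  return z
After constant-fold (5 stmts):
  b = 6
  c = b
  z = c
  u = c + c
  return z
After copy-propagate (5 stmts):
  b = 6
  c = 6
  z = 6
  u = 6 + 6
  return 6
After constant-fold (5 stmts):
  b = 6
  c = 6
  z = 6
  u = 12
  return 6
After dead-code-elim (1 stmts):
  return 6
Evaluate:
  b = 6  =>  b = 6
  c = b  =>  c = 6
  z = c  =>  z = 6
  u = c + c  =>  u = 12
  return z = 6

Answer: 6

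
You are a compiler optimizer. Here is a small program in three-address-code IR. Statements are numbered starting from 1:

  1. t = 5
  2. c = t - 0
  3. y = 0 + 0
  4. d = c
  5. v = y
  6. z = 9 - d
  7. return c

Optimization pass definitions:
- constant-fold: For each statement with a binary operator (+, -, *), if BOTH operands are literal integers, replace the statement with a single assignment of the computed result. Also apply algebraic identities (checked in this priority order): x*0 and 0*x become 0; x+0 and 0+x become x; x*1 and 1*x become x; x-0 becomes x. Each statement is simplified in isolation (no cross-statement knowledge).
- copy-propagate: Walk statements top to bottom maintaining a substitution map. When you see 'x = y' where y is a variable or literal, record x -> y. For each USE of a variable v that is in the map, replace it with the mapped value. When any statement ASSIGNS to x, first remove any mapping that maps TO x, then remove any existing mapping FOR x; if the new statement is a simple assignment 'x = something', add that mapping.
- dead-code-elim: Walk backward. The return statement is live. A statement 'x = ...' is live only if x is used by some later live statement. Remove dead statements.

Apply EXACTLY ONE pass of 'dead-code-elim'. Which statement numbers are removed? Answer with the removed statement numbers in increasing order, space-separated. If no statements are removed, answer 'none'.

Backward liveness scan:
Stmt 1 't = 5': KEEP (t is live); live-in = []
Stmt 2 'c = t - 0': KEEP (c is live); live-in = ['t']
Stmt 3 'y = 0 + 0': DEAD (y not in live set ['c'])
Stmt 4 'd = c': DEAD (d not in live set ['c'])
Stmt 5 'v = y': DEAD (v not in live set ['c'])
Stmt 6 'z = 9 - d': DEAD (z not in live set ['c'])
Stmt 7 'return c': KEEP (return); live-in = ['c']
Removed statement numbers: [3, 4, 5, 6]
Surviving IR:
  t = 5
  c = t - 0
  return c

Answer: 3 4 5 6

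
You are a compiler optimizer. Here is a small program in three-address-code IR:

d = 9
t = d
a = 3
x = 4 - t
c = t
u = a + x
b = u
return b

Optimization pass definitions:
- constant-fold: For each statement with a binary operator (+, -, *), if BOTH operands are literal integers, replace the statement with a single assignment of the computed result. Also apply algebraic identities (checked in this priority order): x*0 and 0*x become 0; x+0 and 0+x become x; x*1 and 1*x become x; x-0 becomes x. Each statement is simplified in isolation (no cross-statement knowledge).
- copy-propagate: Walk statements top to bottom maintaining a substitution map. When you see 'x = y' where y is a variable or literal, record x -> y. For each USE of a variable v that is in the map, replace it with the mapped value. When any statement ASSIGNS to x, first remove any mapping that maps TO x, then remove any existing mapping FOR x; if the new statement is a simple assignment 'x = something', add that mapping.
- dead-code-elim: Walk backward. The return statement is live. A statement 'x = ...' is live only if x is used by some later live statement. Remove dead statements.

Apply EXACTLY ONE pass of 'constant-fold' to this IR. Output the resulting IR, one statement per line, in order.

Answer: d = 9
t = d
a = 3
x = 4 - t
c = t
u = a + x
b = u
return b

Derivation:
Applying constant-fold statement-by-statement:
  [1] d = 9  (unchanged)
  [2] t = d  (unchanged)
  [3] a = 3  (unchanged)
  [4] x = 4 - t  (unchanged)
  [5] c = t  (unchanged)
  [6] u = a + x  (unchanged)
  [7] b = u  (unchanged)
  [8] return b  (unchanged)
Result (8 stmts):
  d = 9
  t = d
  a = 3
  x = 4 - t
  c = t
  u = a + x
  b = u
  return b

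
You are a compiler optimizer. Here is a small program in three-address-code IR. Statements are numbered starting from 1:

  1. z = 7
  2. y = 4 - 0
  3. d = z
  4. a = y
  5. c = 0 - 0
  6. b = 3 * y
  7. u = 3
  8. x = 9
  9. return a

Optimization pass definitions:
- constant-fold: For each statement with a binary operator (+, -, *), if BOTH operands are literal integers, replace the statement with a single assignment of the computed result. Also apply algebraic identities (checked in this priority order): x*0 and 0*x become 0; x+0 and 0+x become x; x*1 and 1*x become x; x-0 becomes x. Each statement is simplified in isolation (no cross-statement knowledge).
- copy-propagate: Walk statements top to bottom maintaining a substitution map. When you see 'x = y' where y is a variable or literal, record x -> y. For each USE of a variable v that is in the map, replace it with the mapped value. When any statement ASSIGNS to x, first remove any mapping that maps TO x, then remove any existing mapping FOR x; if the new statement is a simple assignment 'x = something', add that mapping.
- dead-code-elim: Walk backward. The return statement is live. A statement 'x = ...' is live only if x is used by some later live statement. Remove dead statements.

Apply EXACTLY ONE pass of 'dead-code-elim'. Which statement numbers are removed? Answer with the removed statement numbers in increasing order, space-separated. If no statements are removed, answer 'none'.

Answer: 1 3 5 6 7 8

Derivation:
Backward liveness scan:
Stmt 1 'z = 7': DEAD (z not in live set [])
Stmt 2 'y = 4 - 0': KEEP (y is live); live-in = []
Stmt 3 'd = z': DEAD (d not in live set ['y'])
Stmt 4 'a = y': KEEP (a is live); live-in = ['y']
Stmt 5 'c = 0 - 0': DEAD (c not in live set ['a'])
Stmt 6 'b = 3 * y': DEAD (b not in live set ['a'])
Stmt 7 'u = 3': DEAD (u not in live set ['a'])
Stmt 8 'x = 9': DEAD (x not in live set ['a'])
Stmt 9 'return a': KEEP (return); live-in = ['a']
Removed statement numbers: [1, 3, 5, 6, 7, 8]
Surviving IR:
  y = 4 - 0
  a = y
  return a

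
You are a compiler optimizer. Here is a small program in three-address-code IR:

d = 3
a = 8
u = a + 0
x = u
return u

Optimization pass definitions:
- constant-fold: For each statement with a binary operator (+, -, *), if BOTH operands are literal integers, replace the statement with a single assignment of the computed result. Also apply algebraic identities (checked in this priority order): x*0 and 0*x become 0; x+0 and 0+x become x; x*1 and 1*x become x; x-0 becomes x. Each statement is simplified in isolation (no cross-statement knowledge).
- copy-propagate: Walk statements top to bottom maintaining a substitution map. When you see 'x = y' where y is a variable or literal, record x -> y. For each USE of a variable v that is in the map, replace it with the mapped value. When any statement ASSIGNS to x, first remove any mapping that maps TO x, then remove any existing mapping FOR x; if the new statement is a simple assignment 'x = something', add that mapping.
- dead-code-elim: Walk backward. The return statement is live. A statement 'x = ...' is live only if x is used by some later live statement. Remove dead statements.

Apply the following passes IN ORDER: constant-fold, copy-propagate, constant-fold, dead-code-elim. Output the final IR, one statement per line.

Initial IR:
  d = 3
  a = 8
  u = a + 0
  x = u
  return u
After constant-fold (5 stmts):
  d = 3
  a = 8
  u = a
  x = u
  return u
After copy-propagate (5 stmts):
  d = 3
  a = 8
  u = 8
  x = 8
  return 8
After constant-fold (5 stmts):
  d = 3
  a = 8
  u = 8
  x = 8
  return 8
After dead-code-elim (1 stmts):
  return 8

Answer: return 8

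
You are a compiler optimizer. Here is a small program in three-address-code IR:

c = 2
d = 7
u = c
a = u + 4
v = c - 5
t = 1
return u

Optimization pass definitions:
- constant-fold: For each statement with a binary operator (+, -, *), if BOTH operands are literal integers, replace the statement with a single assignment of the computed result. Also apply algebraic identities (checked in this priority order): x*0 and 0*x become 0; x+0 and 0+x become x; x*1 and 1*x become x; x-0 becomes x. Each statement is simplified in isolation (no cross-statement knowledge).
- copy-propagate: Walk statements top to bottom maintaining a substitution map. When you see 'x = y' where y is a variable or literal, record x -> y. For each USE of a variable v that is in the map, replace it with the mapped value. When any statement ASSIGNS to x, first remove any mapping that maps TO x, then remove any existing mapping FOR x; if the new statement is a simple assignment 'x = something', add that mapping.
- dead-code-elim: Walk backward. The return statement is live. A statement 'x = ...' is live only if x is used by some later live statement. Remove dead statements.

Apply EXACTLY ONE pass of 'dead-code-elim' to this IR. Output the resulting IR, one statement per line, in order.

Applying dead-code-elim statement-by-statement:
  [7] return u  -> KEEP (return); live=['u']
  [6] t = 1  -> DEAD (t not live)
  [5] v = c - 5  -> DEAD (v not live)
  [4] a = u + 4  -> DEAD (a not live)
  [3] u = c  -> KEEP; live=['c']
  [2] d = 7  -> DEAD (d not live)
  [1] c = 2  -> KEEP; live=[]
Result (3 stmts):
  c = 2
  u = c
  return u

Answer: c = 2
u = c
return u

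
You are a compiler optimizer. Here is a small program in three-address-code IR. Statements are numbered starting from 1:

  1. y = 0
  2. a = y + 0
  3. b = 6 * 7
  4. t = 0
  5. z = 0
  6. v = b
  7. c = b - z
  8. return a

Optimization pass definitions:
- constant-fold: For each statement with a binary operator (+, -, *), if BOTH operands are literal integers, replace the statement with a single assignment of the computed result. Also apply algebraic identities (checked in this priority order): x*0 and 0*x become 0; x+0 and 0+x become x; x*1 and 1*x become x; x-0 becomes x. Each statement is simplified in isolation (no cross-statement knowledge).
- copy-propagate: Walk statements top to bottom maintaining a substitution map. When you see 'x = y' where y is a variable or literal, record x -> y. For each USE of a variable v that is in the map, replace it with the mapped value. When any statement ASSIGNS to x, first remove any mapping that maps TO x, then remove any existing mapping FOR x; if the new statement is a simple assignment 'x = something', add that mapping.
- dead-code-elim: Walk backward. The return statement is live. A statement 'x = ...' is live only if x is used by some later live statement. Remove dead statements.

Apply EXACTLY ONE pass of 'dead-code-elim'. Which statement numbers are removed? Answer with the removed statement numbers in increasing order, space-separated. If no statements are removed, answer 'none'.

Answer: 3 4 5 6 7

Derivation:
Backward liveness scan:
Stmt 1 'y = 0': KEEP (y is live); live-in = []
Stmt 2 'a = y + 0': KEEP (a is live); live-in = ['y']
Stmt 3 'b = 6 * 7': DEAD (b not in live set ['a'])
Stmt 4 't = 0': DEAD (t not in live set ['a'])
Stmt 5 'z = 0': DEAD (z not in live set ['a'])
Stmt 6 'v = b': DEAD (v not in live set ['a'])
Stmt 7 'c = b - z': DEAD (c not in live set ['a'])
Stmt 8 'return a': KEEP (return); live-in = ['a']
Removed statement numbers: [3, 4, 5, 6, 7]
Surviving IR:
  y = 0
  a = y + 0
  return a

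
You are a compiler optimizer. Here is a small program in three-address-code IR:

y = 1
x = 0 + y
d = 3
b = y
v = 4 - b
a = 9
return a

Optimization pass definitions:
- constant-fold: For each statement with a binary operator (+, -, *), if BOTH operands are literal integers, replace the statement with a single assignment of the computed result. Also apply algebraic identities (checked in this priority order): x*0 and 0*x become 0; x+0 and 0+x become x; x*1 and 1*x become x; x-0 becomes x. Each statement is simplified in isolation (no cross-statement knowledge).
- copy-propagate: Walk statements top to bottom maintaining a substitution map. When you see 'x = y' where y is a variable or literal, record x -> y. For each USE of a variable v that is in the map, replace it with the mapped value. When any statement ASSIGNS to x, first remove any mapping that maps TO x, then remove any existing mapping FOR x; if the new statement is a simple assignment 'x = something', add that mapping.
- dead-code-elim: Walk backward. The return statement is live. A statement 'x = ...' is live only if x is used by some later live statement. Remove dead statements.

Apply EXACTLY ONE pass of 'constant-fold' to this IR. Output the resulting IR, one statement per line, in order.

Answer: y = 1
x = y
d = 3
b = y
v = 4 - b
a = 9
return a

Derivation:
Applying constant-fold statement-by-statement:
  [1] y = 1  (unchanged)
  [2] x = 0 + y  -> x = y
  [3] d = 3  (unchanged)
  [4] b = y  (unchanged)
  [5] v = 4 - b  (unchanged)
  [6] a = 9  (unchanged)
  [7] return a  (unchanged)
Result (7 stmts):
  y = 1
  x = y
  d = 3
  b = y
  v = 4 - b
  a = 9
  return a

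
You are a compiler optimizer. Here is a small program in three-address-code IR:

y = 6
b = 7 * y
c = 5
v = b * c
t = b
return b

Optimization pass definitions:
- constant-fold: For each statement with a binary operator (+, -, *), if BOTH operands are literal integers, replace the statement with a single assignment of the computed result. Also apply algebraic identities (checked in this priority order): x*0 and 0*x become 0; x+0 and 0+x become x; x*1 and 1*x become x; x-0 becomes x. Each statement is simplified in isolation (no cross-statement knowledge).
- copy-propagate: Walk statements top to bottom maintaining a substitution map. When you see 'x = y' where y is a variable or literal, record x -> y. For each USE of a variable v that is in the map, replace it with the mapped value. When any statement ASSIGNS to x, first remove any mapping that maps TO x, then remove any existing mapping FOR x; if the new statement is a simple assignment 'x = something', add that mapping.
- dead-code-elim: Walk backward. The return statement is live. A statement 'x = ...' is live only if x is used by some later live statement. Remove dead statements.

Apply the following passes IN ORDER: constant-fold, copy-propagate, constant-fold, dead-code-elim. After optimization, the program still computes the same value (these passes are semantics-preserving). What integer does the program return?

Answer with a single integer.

Answer: 42

Derivation:
Initial IR:
  y = 6
  b = 7 * y
  c = 5
  v = b * c
  t = b
  return b
After constant-fold (6 stmts):
  y = 6
  b = 7 * y
  c = 5
  v = b * c
  t = b
  return b
After copy-propagate (6 stmts):
  y = 6
  b = 7 * 6
  c = 5
  v = b * 5
  t = b
  return b
After constant-fold (6 stmts):
  y = 6
  b = 42
  c = 5
  v = b * 5
  t = b
  return b
After dead-code-elim (2 stmts):
  b = 42
  return b
Evaluate:
  y = 6  =>  y = 6
  b = 7 * y  =>  b = 42
  c = 5  =>  c = 5
  v = b * c  =>  v = 210
  t = b  =>  t = 42
  return b = 42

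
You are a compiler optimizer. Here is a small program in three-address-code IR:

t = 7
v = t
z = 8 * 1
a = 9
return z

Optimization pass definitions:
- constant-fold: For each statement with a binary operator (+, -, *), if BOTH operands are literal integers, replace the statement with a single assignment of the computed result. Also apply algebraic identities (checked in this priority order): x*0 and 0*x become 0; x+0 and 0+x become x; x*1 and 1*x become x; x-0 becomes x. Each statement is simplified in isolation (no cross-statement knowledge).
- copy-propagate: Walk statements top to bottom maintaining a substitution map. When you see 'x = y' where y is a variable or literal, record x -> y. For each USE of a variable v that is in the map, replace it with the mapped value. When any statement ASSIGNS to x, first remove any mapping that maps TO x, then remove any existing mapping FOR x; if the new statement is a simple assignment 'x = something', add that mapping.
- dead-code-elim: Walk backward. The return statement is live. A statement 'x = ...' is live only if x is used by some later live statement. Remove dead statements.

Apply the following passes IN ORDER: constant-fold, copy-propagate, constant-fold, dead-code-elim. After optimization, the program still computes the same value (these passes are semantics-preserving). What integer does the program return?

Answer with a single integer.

Initial IR:
  t = 7
  v = t
  z = 8 * 1
  a = 9
  return z
After constant-fold (5 stmts):
  t = 7
  v = t
  z = 8
  a = 9
  return z
After copy-propagate (5 stmts):
  t = 7
  v = 7
  z = 8
  a = 9
  return 8
After constant-fold (5 stmts):
  t = 7
  v = 7
  z = 8
  a = 9
  return 8
After dead-code-elim (1 stmts):
  return 8
Evaluate:
  t = 7  =>  t = 7
  v = t  =>  v = 7
  z = 8 * 1  =>  z = 8
  a = 9  =>  a = 9
  return z = 8

Answer: 8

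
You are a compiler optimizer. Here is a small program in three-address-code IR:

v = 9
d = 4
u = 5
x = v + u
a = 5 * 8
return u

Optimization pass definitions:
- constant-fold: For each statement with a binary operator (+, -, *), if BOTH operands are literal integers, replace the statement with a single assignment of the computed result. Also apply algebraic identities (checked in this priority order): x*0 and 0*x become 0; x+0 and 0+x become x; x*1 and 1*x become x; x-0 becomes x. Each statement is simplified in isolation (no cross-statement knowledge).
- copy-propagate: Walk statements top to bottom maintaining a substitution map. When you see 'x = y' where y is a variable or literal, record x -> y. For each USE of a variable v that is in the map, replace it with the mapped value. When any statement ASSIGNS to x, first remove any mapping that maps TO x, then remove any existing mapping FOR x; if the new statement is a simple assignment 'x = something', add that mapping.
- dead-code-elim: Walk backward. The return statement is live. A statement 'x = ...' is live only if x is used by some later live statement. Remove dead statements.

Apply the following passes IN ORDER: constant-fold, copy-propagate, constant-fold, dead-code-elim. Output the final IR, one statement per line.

Answer: return 5

Derivation:
Initial IR:
  v = 9
  d = 4
  u = 5
  x = v + u
  a = 5 * 8
  return u
After constant-fold (6 stmts):
  v = 9
  d = 4
  u = 5
  x = v + u
  a = 40
  return u
After copy-propagate (6 stmts):
  v = 9
  d = 4
  u = 5
  x = 9 + 5
  a = 40
  return 5
After constant-fold (6 stmts):
  v = 9
  d = 4
  u = 5
  x = 14
  a = 40
  return 5
After dead-code-elim (1 stmts):
  return 5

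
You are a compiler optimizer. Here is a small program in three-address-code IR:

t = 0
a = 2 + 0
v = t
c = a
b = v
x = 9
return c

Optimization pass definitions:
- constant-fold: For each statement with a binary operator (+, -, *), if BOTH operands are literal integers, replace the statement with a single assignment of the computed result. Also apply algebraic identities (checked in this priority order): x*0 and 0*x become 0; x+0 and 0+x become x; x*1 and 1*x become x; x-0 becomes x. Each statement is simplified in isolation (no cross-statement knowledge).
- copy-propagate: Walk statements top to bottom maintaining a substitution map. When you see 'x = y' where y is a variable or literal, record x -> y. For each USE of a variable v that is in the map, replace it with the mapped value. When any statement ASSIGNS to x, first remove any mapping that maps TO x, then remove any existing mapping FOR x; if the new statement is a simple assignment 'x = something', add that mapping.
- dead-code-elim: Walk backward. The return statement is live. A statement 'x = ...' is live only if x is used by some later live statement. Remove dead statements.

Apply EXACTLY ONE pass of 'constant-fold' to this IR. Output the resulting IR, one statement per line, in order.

Answer: t = 0
a = 2
v = t
c = a
b = v
x = 9
return c

Derivation:
Applying constant-fold statement-by-statement:
  [1] t = 0  (unchanged)
  [2] a = 2 + 0  -> a = 2
  [3] v = t  (unchanged)
  [4] c = a  (unchanged)
  [5] b = v  (unchanged)
  [6] x = 9  (unchanged)
  [7] return c  (unchanged)
Result (7 stmts):
  t = 0
  a = 2
  v = t
  c = a
  b = v
  x = 9
  return c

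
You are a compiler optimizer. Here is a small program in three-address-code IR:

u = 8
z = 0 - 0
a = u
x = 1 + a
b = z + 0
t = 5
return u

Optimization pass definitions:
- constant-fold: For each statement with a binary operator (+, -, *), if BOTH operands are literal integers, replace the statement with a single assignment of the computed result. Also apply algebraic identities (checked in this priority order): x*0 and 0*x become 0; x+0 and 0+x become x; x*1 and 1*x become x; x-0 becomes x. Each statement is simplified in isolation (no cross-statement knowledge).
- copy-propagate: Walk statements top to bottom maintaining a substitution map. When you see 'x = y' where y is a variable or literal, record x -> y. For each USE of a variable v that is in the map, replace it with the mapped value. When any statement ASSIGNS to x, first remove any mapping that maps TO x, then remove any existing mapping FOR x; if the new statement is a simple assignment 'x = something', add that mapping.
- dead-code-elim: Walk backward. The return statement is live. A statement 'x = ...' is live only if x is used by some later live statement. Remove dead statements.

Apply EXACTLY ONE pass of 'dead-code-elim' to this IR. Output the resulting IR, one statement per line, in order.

Answer: u = 8
return u

Derivation:
Applying dead-code-elim statement-by-statement:
  [7] return u  -> KEEP (return); live=['u']
  [6] t = 5  -> DEAD (t not live)
  [5] b = z + 0  -> DEAD (b not live)
  [4] x = 1 + a  -> DEAD (x not live)
  [3] a = u  -> DEAD (a not live)
  [2] z = 0 - 0  -> DEAD (z not live)
  [1] u = 8  -> KEEP; live=[]
Result (2 stmts):
  u = 8
  return u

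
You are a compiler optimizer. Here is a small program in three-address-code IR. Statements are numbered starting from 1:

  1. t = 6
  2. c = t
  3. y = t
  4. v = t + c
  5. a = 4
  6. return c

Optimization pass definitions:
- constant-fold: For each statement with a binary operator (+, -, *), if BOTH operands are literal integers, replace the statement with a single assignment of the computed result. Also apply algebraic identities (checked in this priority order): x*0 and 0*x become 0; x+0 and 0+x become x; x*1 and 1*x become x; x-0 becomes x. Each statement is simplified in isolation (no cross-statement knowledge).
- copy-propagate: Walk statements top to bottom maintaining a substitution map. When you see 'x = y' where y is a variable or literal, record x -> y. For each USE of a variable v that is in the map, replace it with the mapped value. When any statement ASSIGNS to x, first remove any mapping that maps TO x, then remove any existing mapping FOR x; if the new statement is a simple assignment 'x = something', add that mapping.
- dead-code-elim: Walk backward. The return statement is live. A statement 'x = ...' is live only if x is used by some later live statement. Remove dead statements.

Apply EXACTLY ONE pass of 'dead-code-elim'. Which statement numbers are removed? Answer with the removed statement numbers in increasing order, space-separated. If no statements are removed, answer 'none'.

Backward liveness scan:
Stmt 1 't = 6': KEEP (t is live); live-in = []
Stmt 2 'c = t': KEEP (c is live); live-in = ['t']
Stmt 3 'y = t': DEAD (y not in live set ['c'])
Stmt 4 'v = t + c': DEAD (v not in live set ['c'])
Stmt 5 'a = 4': DEAD (a not in live set ['c'])
Stmt 6 'return c': KEEP (return); live-in = ['c']
Removed statement numbers: [3, 4, 5]
Surviving IR:
  t = 6
  c = t
  return c

Answer: 3 4 5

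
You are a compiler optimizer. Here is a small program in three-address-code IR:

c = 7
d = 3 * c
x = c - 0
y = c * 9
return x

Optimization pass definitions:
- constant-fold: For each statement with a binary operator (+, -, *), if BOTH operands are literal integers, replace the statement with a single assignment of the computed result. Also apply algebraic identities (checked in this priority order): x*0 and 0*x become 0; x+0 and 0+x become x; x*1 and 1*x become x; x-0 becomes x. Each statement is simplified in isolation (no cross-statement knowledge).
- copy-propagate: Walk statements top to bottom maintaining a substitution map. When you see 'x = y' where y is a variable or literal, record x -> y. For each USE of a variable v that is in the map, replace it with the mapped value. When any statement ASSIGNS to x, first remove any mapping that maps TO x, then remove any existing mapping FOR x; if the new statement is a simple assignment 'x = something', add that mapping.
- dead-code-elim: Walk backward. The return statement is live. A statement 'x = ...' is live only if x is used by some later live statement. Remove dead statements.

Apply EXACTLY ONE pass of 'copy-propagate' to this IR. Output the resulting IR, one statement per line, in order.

Applying copy-propagate statement-by-statement:
  [1] c = 7  (unchanged)
  [2] d = 3 * c  -> d = 3 * 7
  [3] x = c - 0  -> x = 7 - 0
  [4] y = c * 9  -> y = 7 * 9
  [5] return x  (unchanged)
Result (5 stmts):
  c = 7
  d = 3 * 7
  x = 7 - 0
  y = 7 * 9
  return x

Answer: c = 7
d = 3 * 7
x = 7 - 0
y = 7 * 9
return x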